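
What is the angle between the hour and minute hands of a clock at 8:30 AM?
Hour hand position: 8 x 30 + 30 x 0.5 = 255 degrees
Minute hand position: 30 x 6 = 180 degrees
Difference: |255 - 180| = 75 degrees
The angle between the hands is 75 degrees

Final answer: 75 degrees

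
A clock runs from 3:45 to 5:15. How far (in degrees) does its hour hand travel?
The hour hand moves 0.5 degrees per minute.
Time elapsed: 5:15 - 3:45 = 90 minutes
Angular displacement: 90 x 0.5 = 45 degrees

Final answer: 45 degrees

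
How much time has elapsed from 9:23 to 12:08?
From 9:23 to 12:08:
(12 x 60 + 8) - (9 x 60 + 23) = 728 - 563 = 165 minutes
= 2 hours and 45 minutes

Final answer: 2 hours and 45 minutes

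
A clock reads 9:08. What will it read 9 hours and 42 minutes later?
Starting time: 9:08
Adding 42 minutes to 8 minutes: 8 + 42 = 50 minutes
Adding 9 hours: 9 + 9 = 18 - 12 = 6
Final time: 6:50

Final answer: 6:50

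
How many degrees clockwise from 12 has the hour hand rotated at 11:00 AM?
The hour hand moves 30 degrees per hour and 0.5 degrees per minute.
At 11:00: (11) x 30 + 0 x 0.5 = 330 + 0 = 330 degrees

Final answer: 330 degrees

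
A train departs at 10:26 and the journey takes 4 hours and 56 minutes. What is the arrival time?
Starting time: 10:26
Adding 56 minutes to 26 minutes: 26 + 56 = 82 minutes = 1 hour and 22 minutes
Adding 4 hours: 10 + 4 + 1 (carry) = 15 - 12 = 3
Final time: 3:22

Final answer: 3:22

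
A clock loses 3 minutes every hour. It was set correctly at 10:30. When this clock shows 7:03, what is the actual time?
For every 60 true minutes, the faulty clock advances 57 minutes, so 1 faulty-clock minute corresponds to 60/57 true minutes.
From 10:30 to 7:03 on the faulty dial is 513 minutes.
True elapsed: 513 x 60/57 = 540 minutes = 9 hours.
True time: 10:30 + 9 hours = 7:30.

Final answer: 7:30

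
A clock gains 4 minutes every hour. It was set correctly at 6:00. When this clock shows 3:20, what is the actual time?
For every 60 true minutes, the faulty clock advances 64 minutes, so 1 faulty-clock minute corresponds to 60/64 true minutes.
From 6:00 to 3:20 on the faulty dial is 560 minutes.
True elapsed: 560 x 60/64 = 525 minutes = 8 hours and 45 minutes.
True time: 6:00 + 8 hours and 45 minutes = 2:45.

Final answer: 2:45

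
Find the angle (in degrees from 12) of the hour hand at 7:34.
The hour hand moves 30 degrees per hour and 0.5 degrees per minute.
At 7:34: (7) x 30 + 34 x 0.5 = 210 + 17 = 227 degrees

Final answer: 227 degrees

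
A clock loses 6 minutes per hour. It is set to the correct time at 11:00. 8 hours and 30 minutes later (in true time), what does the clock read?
For every 60 true minutes, the faulty clock advances 60 - 6 = 54 minutes.
True elapsed: 8 hours and 30 minutes = 510 minutes.
Faulty clock advances: 510 x 54/60 = 459 minutes (drift: 51 minutes behind).
Shown time: 11:00 + 459 minutes = 6:39.

Final answer: 6:39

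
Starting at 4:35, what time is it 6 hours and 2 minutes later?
Starting time: 4:35
Adding 2 minutes to 35 minutes: 35 + 2 = 37 minutes
Adding 6 hours: 4 + 6 = 10
Final time: 10:37

Final answer: 10:37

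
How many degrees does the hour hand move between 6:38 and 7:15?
The hour hand moves 0.5 degrees per minute.
Time elapsed: 7:15 - 6:38 = 37 minutes
Angular displacement: 37 x 0.5 = 18.5 degrees

Final answer: 18.5 degrees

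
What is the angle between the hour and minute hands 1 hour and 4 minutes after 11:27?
First find the time 1 hour and 4 minutes after 11:27.
Total minutes: 11 x 60 + 27 + 1 x 60 + 4 = 751.
751 mod 720 = 31 minutes = 12:31.
Now compute the angle at 12:31:
Hour hand: 0 x 30 + 31 x 0.5 = 15.5 degrees
Minute hand: 31 x 6 = 186 degrees
Difference: |15.5 - 186| = 170.5 degrees
The angle is 170.5 degrees

Final answer: 170.5 degrees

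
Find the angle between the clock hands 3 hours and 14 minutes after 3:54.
First find the time 3 hours and 14 minutes after 3:54.
Total minutes: 3 x 60 + 54 + 3 x 60 + 14 = 428.
428 mod 720 = 428 minutes = 7:08.
Now compute the angle at 7:08:
Hour hand: 7 x 30 + 8 x 0.5 = 214 degrees
Minute hand: 8 x 6 = 48 degrees
Difference: |214 - 48| = 166 degrees
The angle is 166 degrees

Final answer: 166 degrees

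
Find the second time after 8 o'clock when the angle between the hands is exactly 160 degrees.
At t minutes past 8:00, the hour hand is at 30 x 8 + 0.5t degrees and the minute hand is at 6t degrees.
The smaller angle between them is 160 degrees when |30H - 5.5t| = 160 or |30H - 5.5t| = 200.
With H = 8, solve 30 x 8 - 5.5t = +/- target for each target:
  t = (30 x 8 - 160) / 5.5 = 14.55
  t = (30 x 8 + 160) / 5.5 = 72.73 (outside (0, 60))
  t = (30 x 8 - 200) / 5.5 = 7.27
  t = (30 x 8 + 200) / 5.5 = 80 (outside (0, 60))
Valid solutions in (0, 60): {7.27, 14.55} minutes.
The second occurrence is t = 14.55 minutes.
The hands form a 160-degree angle at 14.55 minutes past 8:00.

Final answer: 14.55 minutes past 8:00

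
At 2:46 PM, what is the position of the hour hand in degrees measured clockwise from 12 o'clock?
The hour hand moves 30 degrees per hour and 0.5 degrees per minute.
At 2:46: (2) x 30 + 46 x 0.5 = 60 + 23 = 83 degrees

Final answer: 83 degrees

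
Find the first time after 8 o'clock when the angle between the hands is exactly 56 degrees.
At t minutes past 8:00, the hour hand is at 30 x 8 + 0.5t degrees and the minute hand is at 6t degrees.
The smaller angle between them is 56 degrees when |30H - 5.5t| = 56 or |30H - 5.5t| = 304.
With H = 8, solve 30 x 8 - 5.5t = +/- target for each target:
  t = (30 x 8 - 56) / 5.5 = 33.45
  t = (30 x 8 + 56) / 5.5 = 53.82
  t = (30 x 8 - 304) / 5.5 = -11.64 (outside (0, 60))
  t = (30 x 8 + 304) / 5.5 = 98.91 (outside (0, 60))
Valid solutions in (0, 60): {33.45, 53.82} minutes.
The first occurrence is t = 33.45 minutes.
The hands form a 56-degree angle at 33.45 minutes past 8:00.

Final answer: 33.45 minutes past 8:00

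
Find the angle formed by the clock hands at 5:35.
Hour hand position: 5 x 30 + 35 x 0.5 = 167.5 degrees
Minute hand position: 35 x 6 = 210 degrees
Difference: |167.5 - 210| = 42.5 degrees
The angle between the hands is 42.5 degrees

Final answer: 42.5 degrees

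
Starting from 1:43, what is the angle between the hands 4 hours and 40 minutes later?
First find the time 4 hours and 40 minutes after 1:43.
Total minutes: 1 x 60 + 43 + 4 x 60 + 40 = 383.
383 mod 720 = 383 minutes = 6:23.
Now compute the angle at 6:23:
Hour hand: 6 x 30 + 23 x 0.5 = 191.5 degrees
Minute hand: 23 x 6 = 138 degrees
Difference: |191.5 - 138| = 53.5 degrees
The angle is 53.5 degrees

Final answer: 53.5 degrees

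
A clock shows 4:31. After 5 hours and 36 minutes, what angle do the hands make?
First find the time 5 hours and 36 minutes after 4:31.
Total minutes: 4 x 60 + 31 + 5 x 60 + 36 = 607.
607 mod 720 = 607 minutes = 10:07.
Now compute the angle at 10:07:
Hour hand: 10 x 30 + 7 x 0.5 = 303.5 degrees
Minute hand: 7 x 6 = 42 degrees
Difference: |303.5 - 42| = 261.5 degrees
Smaller angle: 360 - 261.5 = 98.5 degrees

Final answer: 98.5 degrees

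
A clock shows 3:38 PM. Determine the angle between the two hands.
Hour hand position: 3 x 30 + 38 x 0.5 = 109 degrees
Minute hand position: 38 x 6 = 228 degrees
Difference: |109 - 228| = 119 degrees
The angle between the hands is 119 degrees

Final answer: 119 degrees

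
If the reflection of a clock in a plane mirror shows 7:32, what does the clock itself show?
Reflection across the vertical (12-6) axis maps a hand at angle A degrees to (360 - A) degrees, which sends a reading of T minutes past 12:00 to (720 - T) minutes past 12:00.
Mirror reads 7:32 = 452 minutes past 12:00.
Actual time: (720 - 452) mod 720 = 268 minutes = 4:28.

Final answer: 4:28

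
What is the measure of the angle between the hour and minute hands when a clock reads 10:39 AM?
Hour hand position: 10 x 30 + 39 x 0.5 = 319.5 degrees
Minute hand position: 39 x 6 = 234 degrees
Difference: |319.5 - 234| = 85.5 degrees
The angle between the hands is 85.5 degrees

Final answer: 85.5 degrees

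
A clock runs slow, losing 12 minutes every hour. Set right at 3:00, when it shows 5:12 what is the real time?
For every 60 true minutes, the faulty clock advances 48 minutes, so 1 faulty-clock minute corresponds to 60/48 true minutes.
From 3:00 to 5:12 on the faulty dial is 132 minutes.
True elapsed: 132 x 60/48 = 165 minutes = 2 hours and 45 minutes.
True time: 3:00 + 2 hours and 45 minutes = 5:45.

Final answer: 5:45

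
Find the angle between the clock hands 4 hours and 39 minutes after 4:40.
First find the time 4 hours and 39 minutes after 4:40.
Total minutes: 4 x 60 + 40 + 4 x 60 + 39 = 559.
559 mod 720 = 559 minutes = 9:19.
Now compute the angle at 9:19:
Hour hand: 9 x 30 + 19 x 0.5 = 279.5 degrees
Minute hand: 19 x 6 = 114 degrees
Difference: |279.5 - 114| = 165.5 degrees
The angle is 165.5 degrees

Final answer: 165.5 degrees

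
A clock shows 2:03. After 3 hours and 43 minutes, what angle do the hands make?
First find the time 3 hours and 43 minutes after 2:03.
Total minutes: 2 x 60 + 3 + 3 x 60 + 43 = 346.
346 mod 720 = 346 minutes = 5:46.
Now compute the angle at 5:46:
Hour hand: 5 x 30 + 46 x 0.5 = 173 degrees
Minute hand: 46 x 6 = 276 degrees
Difference: |173 - 276| = 103 degrees
The angle is 103 degrees

Final answer: 103 degrees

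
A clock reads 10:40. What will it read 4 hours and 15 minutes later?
Starting time: 10:40
Adding 15 minutes to 40 minutes: 40 + 15 = 55 minutes
Adding 4 hours: 10 + 4 = 14 - 12 = 2
Final time: 2:55

Final answer: 2:55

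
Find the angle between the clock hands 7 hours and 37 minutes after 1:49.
First find the time 7 hours and 37 minutes after 1:49.
Total minutes: 1 x 60 + 49 + 7 x 60 + 37 = 566.
566 mod 720 = 566 minutes = 9:26.
Now compute the angle at 9:26:
Hour hand: 9 x 30 + 26 x 0.5 = 283 degrees
Minute hand: 26 x 6 = 156 degrees
Difference: |283 - 156| = 127 degrees
The angle is 127 degrees

Final answer: 127 degrees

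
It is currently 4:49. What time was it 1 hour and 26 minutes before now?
Starting time: 4:49 = 289 total minutes past 12:00
Subtracting: 1 hour and 26 minutes = 86 minutes
289 - 86 = 203 minutes
= 3 hours and 23 minutes past 12:00 = 3:23

Final answer: 3:23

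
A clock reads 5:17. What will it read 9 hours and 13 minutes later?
Starting time: 5:17
Adding 13 minutes to 17 minutes: 17 + 13 = 30 minutes
Adding 9 hours: 5 + 9 = 14 - 12 = 2
Final time: 2:30

Final answer: 2:30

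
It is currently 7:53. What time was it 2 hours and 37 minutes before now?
Starting time: 7:53 = 473 total minutes past 12:00
Subtracting: 2 hours and 37 minutes = 157 minutes
473 - 157 = 316 minutes
= 5 hours and 16 minutes past 12:00 = 5:16

Final answer: 5:16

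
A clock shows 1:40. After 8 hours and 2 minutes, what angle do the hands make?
First find the time 8 hours and 2 minutes after 1:40.
Total minutes: 1 x 60 + 40 + 8 x 60 + 2 = 582.
582 mod 720 = 582 minutes = 9:42.
Now compute the angle at 9:42:
Hour hand: 9 x 30 + 42 x 0.5 = 291 degrees
Minute hand: 42 x 6 = 252 degrees
Difference: |291 - 252| = 39 degrees
The angle is 39 degrees

Final answer: 39 degrees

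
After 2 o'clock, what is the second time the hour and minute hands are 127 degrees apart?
At t minutes past 2:00, the hour hand is at 30 x 2 + 0.5t degrees and the minute hand is at 6t degrees.
The smaller angle between them is 127 degrees when |30H - 5.5t| = 127 or |30H - 5.5t| = 233.
With H = 2, solve 30 x 2 - 5.5t = +/- target for each target:
  t = (30 x 2 - 127) / 5.5 = -12.18 (outside (0, 60))
  t = (30 x 2 + 127) / 5.5 = 34
  t = (30 x 2 - 233) / 5.5 = -31.45 (outside (0, 60))
  t = (30 x 2 + 233) / 5.5 = 53.27
Valid solutions in (0, 60): {34, 53.27} minutes.
The second occurrence is t = 53.27 minutes.
The hands form a 127-degree angle at 53.27 minutes past 2:00.

Final answer: 53.27 minutes past 2:00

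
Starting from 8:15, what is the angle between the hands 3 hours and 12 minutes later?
First find the time 3 hours and 12 minutes after 8:15.
Total minutes: 8 x 60 + 15 + 3 x 60 + 12 = 687.
687 mod 720 = 687 minutes = 11:27.
Now compute the angle at 11:27:
Hour hand: 11 x 30 + 27 x 0.5 = 343.5 degrees
Minute hand: 27 x 6 = 162 degrees
Difference: |343.5 - 162| = 181.5 degrees
Smaller angle: 360 - 181.5 = 178.5 degrees

Final answer: 178.5 degrees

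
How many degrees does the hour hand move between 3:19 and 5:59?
The hour hand moves 0.5 degrees per minute.
Time elapsed: 5:59 - 3:19 = 160 minutes
Angular displacement: 160 x 0.5 = 80 degrees

Final answer: 80 degrees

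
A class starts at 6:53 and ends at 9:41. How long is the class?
From 6:53 to 9:41:
(9 x 60 + 41) - (6 x 60 + 53) = 581 - 413 = 168 minutes
= 2 hours and 48 minutes

Final answer: 2 hours and 48 minutes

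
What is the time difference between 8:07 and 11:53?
From 8:07 to 11:53:
(11 x 60 + 53) - (8 x 60 + 7) = 713 - 487 = 226 minutes
= 3 hours and 46 minutes

Final answer: 3 hours and 46 minutes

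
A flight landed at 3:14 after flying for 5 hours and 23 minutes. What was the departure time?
Starting time: 3:14 = 194 total minutes past 12:00
Subtracting: 5 hours and 23 minutes = 323 minutes
194 - 323 = -129 (negative, add 12 hours = 720) = 591 minutes
= 9 hours and 51 minutes past 12:00 = 9:51

Final answer: 9:51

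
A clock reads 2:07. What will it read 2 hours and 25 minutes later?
Starting time: 2:07
Adding 25 minutes to 7 minutes: 7 + 25 = 32 minutes
Adding 2 hours: 2 + 2 = 4
Final time: 4:32

Final answer: 4:32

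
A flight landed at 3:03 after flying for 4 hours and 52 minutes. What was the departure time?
Starting time: 3:03 = 183 total minutes past 12:00
Subtracting: 4 hours and 52 minutes = 292 minutes
183 - 292 = -109 (negative, add 12 hours = 720) = 611 minutes
= 10 hours and 11 minutes past 12:00 = 10:11

Final answer: 10:11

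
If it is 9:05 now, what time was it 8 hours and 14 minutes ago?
Starting time: 9:05 = 545 total minutes past 12:00
Subtracting: 8 hours and 14 minutes = 494 minutes
545 - 494 = 51 minutes
= 51 minutes past 12:00 = 12:51

Final answer: 12:51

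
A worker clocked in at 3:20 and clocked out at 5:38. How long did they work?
From 3:20 to 5:38:
(5 x 60 + 38) - (3 x 60 + 20) = 338 - 200 = 138 minutes
= 2 hours and 18 minutes

Final answer: 2 hours and 18 minutes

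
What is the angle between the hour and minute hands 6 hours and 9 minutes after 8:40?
First find the time 6 hours and 9 minutes after 8:40.
Total minutes: 8 x 60 + 40 + 6 x 60 + 9 = 889.
889 mod 720 = 169 minutes = 2:49.
Now compute the angle at 2:49:
Hour hand: 2 x 30 + 49 x 0.5 = 84.5 degrees
Minute hand: 49 x 6 = 294 degrees
Difference: |84.5 - 294| = 209.5 degrees
Smaller angle: 360 - 209.5 = 150.5 degrees

Final answer: 150.5 degrees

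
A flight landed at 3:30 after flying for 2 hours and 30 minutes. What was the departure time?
Starting time: 3:30 = 210 total minutes past 12:00
Subtracting: 2 hours and 30 minutes = 150 minutes
210 - 150 = 60 minutes
= 1 hour past 12:00 = 1:00

Final answer: 1:00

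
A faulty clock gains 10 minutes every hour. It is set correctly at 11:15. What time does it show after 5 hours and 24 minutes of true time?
For every 60 true minutes, the faulty clock advances 60 + 10 = 70 minutes.
True elapsed: 5 hours and 24 minutes = 324 minutes.
Faulty clock advances: 324 x 70/60 = 378 minutes (drift: 54 minutes ahead).
Shown time: 11:15 + 378 minutes = 5:33.

Final answer: 5:33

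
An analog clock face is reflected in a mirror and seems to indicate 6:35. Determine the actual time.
Reflection across the vertical (12-6) axis maps a hand at angle A degrees to (360 - A) degrees, which sends a reading of T minutes past 12:00 to (720 - T) minutes past 12:00.
Mirror reads 6:35 = 395 minutes past 12:00.
Actual time: (720 - 395) mod 720 = 325 minutes = 5:25.

Final answer: 5:25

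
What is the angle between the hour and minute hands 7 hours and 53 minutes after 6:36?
First find the time 7 hours and 53 minutes after 6:36.
Total minutes: 6 x 60 + 36 + 7 x 60 + 53 = 869.
869 mod 720 = 149 minutes = 2:29.
Now compute the angle at 2:29:
Hour hand: 2 x 30 + 29 x 0.5 = 74.5 degrees
Minute hand: 29 x 6 = 174 degrees
Difference: |74.5 - 174| = 99.5 degrees
The angle is 99.5 degrees

Final answer: 99.5 degrees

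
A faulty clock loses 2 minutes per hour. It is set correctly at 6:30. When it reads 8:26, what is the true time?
For every 60 true minutes, the faulty clock advances 58 minutes, so 1 faulty-clock minute corresponds to 60/58 true minutes.
From 6:30 to 8:26 on the faulty dial is 116 minutes.
True elapsed: 116 x 60/58 = 120 minutes = 2 hours.
True time: 6:30 + 2 hours = 8:30.

Final answer: 8:30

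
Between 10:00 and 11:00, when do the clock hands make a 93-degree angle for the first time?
At t minutes past 10:00, the hour hand is at 30 x 10 + 0.5t degrees and the minute hand is at 6t degrees.
The smaller angle between them is 93 degrees when |30H - 5.5t| = 93 or |30H - 5.5t| = 267.
With H = 10, solve 30 x 10 - 5.5t = +/- target for each target:
  t = (30 x 10 - 93) / 5.5 = 37.64
  t = (30 x 10 + 93) / 5.5 = 71.45 (outside (0, 60))
  t = (30 x 10 - 267) / 5.5 = 6
  t = (30 x 10 + 267) / 5.5 = 103.09 (outside (0, 60))
Valid solutions in (0, 60): {6, 37.64} minutes.
The first occurrence is t = 6 minutes.
The hands form a 93-degree angle at 6 minutes past 10:00.

Final answer: 6 minutes past 10:00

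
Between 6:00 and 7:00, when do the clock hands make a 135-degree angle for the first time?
At t minutes past 6:00, the hour hand is at 30 x 6 + 0.5t degrees and the minute hand is at 6t degrees.
The smaller angle between them is 135 degrees when |30H - 5.5t| = 135 or |30H - 5.5t| = 225.
With H = 6, solve 30 x 6 - 5.5t = +/- target for each target:
  t = (30 x 6 - 135) / 5.5 = 8.18
  t = (30 x 6 + 135) / 5.5 = 57.27
  t = (30 x 6 - 225) / 5.5 = -8.18 (outside (0, 60))
  t = (30 x 6 + 225) / 5.5 = 73.64 (outside (0, 60))
Valid solutions in (0, 60): {8.18, 57.27} minutes.
The first occurrence is t = 8.18 minutes.
The hands form a 135-degree angle at 8.18 minutes past 6:00.

Final answer: 8.18 minutes past 6:00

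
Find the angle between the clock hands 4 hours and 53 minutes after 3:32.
First find the time 4 hours and 53 minutes after 3:32.
Total minutes: 3 x 60 + 32 + 4 x 60 + 53 = 505.
505 mod 720 = 505 minutes = 8:25.
Now compute the angle at 8:25:
Hour hand: 8 x 30 + 25 x 0.5 = 252.5 degrees
Minute hand: 25 x 6 = 150 degrees
Difference: |252.5 - 150| = 102.5 degrees
The angle is 102.5 degrees

Final answer: 102.5 degrees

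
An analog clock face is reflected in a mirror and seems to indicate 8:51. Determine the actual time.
Reflection across the vertical (12-6) axis maps a hand at angle A degrees to (360 - A) degrees, which sends a reading of T minutes past 12:00 to (720 - T) minutes past 12:00.
Mirror reads 8:51 = 531 minutes past 12:00.
Actual time: (720 - 531) mod 720 = 189 minutes = 3:09.

Final answer: 3:09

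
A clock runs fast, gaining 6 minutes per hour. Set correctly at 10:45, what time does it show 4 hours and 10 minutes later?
For every 60 true minutes, the faulty clock advances 60 + 6 = 66 minutes.
True elapsed: 4 hours and 10 minutes = 250 minutes.
Faulty clock advances: 250 x 66/60 = 275 minutes (drift: 25 minutes ahead).
Shown time: 10:45 + 275 minutes = 3:20.

Final answer: 3:20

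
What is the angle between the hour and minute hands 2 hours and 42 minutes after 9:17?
First find the time 2 hours and 42 minutes after 9:17.
Total minutes: 9 x 60 + 17 + 2 x 60 + 42 = 719.
719 mod 720 = 719 minutes = 11:59.
Now compute the angle at 11:59:
Hour hand: 11 x 30 + 59 x 0.5 = 359.5 degrees
Minute hand: 59 x 6 = 354 degrees
Difference: |359.5 - 354| = 5.5 degrees
The angle is 5.5 degrees

Final answer: 5.5 degrees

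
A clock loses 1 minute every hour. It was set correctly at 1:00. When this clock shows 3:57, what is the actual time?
For every 60 true minutes, the faulty clock advances 59 minutes, so 1 faulty-clock minute corresponds to 60/59 true minutes.
From 1:00 to 3:57 on the faulty dial is 177 minutes.
True elapsed: 177 x 60/59 = 180 minutes = 3 hours.
True time: 1:00 + 3 hours = 4:00.

Final answer: 4:00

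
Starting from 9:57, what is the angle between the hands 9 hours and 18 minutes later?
First find the time 9 hours and 18 minutes after 9:57.
Total minutes: 9 x 60 + 57 + 9 x 60 + 18 = 1155.
1155 mod 720 = 435 minutes = 7:15.
Now compute the angle at 7:15:
Hour hand: 7 x 30 + 15 x 0.5 = 217.5 degrees
Minute hand: 15 x 6 = 90 degrees
Difference: |217.5 - 90| = 127.5 degrees
The angle is 127.5 degrees

Final answer: 127.5 degrees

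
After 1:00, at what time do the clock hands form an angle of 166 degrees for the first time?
At t minutes past 1:00, the hour hand is at 30 x 1 + 0.5t degrees and the minute hand is at 6t degrees.
The smaller angle between them is 166 degrees when |30H - 5.5t| = 166 or |30H - 5.5t| = 194.
With H = 1, solve 30 x 1 - 5.5t = +/- target for each target:
  t = (30 x 1 - 166) / 5.5 = -24.73 (outside (0, 60))
  t = (30 x 1 + 166) / 5.5 = 35.64
  t = (30 x 1 - 194) / 5.5 = -29.82 (outside (0, 60))
  t = (30 x 1 + 194) / 5.5 = 40.73
Valid solutions in (0, 60): {35.64, 40.73} minutes.
The first occurrence is t = 35.64 minutes.
The hands form a 166-degree angle at 35.64 minutes past 1:00.

Final answer: 35.64 minutes past 1:00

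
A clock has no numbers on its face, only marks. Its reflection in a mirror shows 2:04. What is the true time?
Reflection across the vertical (12-6) axis maps a hand at angle A degrees to (360 - A) degrees, which sends a reading of T minutes past 12:00 to (720 - T) minutes past 12:00.
Mirror reads 2:04 = 124 minutes past 12:00.
Actual time: (720 - 124) mod 720 = 596 minutes = 9:56.

Final answer: 9:56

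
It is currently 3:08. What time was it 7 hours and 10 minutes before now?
Starting time: 3:08 = 188 total minutes past 12:00
Subtracting: 7 hours and 10 minutes = 430 minutes
188 - 430 = -242 (negative, add 12 hours = 720) = 478 minutes
= 7 hours and 58 minutes past 12:00 = 7:58

Final answer: 7:58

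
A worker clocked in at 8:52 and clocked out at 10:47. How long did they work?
From 8:52 to 10:47:
(10 x 60 + 47) - (8 x 60 + 52) = 647 - 532 = 115 minutes
= 1 hour and 55 minutes

Final answer: 1 hour and 55 minutes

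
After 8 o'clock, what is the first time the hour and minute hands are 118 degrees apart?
At t minutes past 8:00, the hour hand is at 30 x 8 + 0.5t degrees and the minute hand is at 6t degrees.
The smaller angle between them is 118 degrees when |30H - 5.5t| = 118 or |30H - 5.5t| = 242.
With H = 8, solve 30 x 8 - 5.5t = +/- target for each target:
  t = (30 x 8 - 118) / 5.5 = 22.18
  t = (30 x 8 + 118) / 5.5 = 65.09 (outside (0, 60))
  t = (30 x 8 - 242) / 5.5 = -0.36 (outside (0, 60))
  t = (30 x 8 + 242) / 5.5 = 87.64 (outside (0, 60))
Valid solutions in (0, 60): {22.18} minutes.
The first occurrence is t = 22.18 minutes.
The hands form a 118-degree angle at 22.18 minutes past 8:00.

Final answer: 22.18 minutes past 8:00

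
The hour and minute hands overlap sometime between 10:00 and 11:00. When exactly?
The minute hand gains 5.5 degrees per minute on the hour hand.
At 10:00, the hour hand is at 300 degrees and the minute hand is at 0 degrees.
The gap is 300 degrees. Time to close: 300/5.5 = 60 x 10/11 = 54.55 minutes.
The hands overlap at 54.55 minutes past 10:00.

Final answer: 54.55 minutes past 10:00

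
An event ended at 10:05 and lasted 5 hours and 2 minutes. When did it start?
Starting time: 10:05 = 605 total minutes past 12:00
Subtracting: 5 hours and 2 minutes = 302 minutes
605 - 302 = 303 minutes
= 5 hours and 3 minutes past 12:00 = 5:03

Final answer: 5:03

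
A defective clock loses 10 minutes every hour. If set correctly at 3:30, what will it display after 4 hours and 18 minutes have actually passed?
For every 60 true minutes, the faulty clock advances 60 - 10 = 50 minutes.
True elapsed: 4 hours and 18 minutes = 258 minutes.
Faulty clock advances: 258 x 50/60 = 215 minutes (drift: 43 minutes behind).
Shown time: 3:30 + 215 minutes = 7:05.

Final answer: 7:05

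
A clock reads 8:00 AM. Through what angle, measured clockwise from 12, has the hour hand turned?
The hour hand moves 30 degrees per hour and 0.5 degrees per minute.
At 8:00: (8) x 30 + 0 x 0.5 = 240 + 0 = 240 degrees

Final answer: 240 degrees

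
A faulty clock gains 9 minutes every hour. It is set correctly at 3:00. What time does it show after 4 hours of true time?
For every 60 true minutes, the faulty clock advances 60 + 9 = 69 minutes.
True elapsed: 4 hours = 240 minutes.
Faulty clock advances: 240 x 69/60 = 276 minutes (drift: 36 minutes ahead).
Shown time: 3:00 + 276 minutes = 7:36.

Final answer: 7:36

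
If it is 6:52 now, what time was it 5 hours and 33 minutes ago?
Starting time: 6:52 = 412 total minutes past 12:00
Subtracting: 5 hours and 33 minutes = 333 minutes
412 - 333 = 79 minutes
= 1 hour and 19 minutes past 12:00 = 1:19

Final answer: 1:19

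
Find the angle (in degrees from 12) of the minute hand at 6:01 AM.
The minute hand moves 6 degrees per minute.
At 6:01: 1 x 6 = 6 degrees

Final answer: 6 degrees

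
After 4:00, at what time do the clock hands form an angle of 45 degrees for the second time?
At t minutes past 4:00, the hour hand is at 30 x 4 + 0.5t degrees and the minute hand is at 6t degrees.
The smaller angle between them is 45 degrees when |30H - 5.5t| = 45 or |30H - 5.5t| = 315.
With H = 4, solve 30 x 4 - 5.5t = +/- target for each target:
  t = (30 x 4 - 45) / 5.5 = 13.64
  t = (30 x 4 + 45) / 5.5 = 30
  t = (30 x 4 - 315) / 5.5 = -35.45 (outside (0, 60))
  t = (30 x 4 + 315) / 5.5 = 79.09 (outside (0, 60))
Valid solutions in (0, 60): {13.64, 30} minutes.
The second occurrence is t = 30 minutes.
The hands form a 45-degree angle at 30 minutes past 4:00.

Final answer: 30 minutes past 4:00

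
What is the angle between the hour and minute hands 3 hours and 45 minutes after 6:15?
First find the time 3 hours and 45 minutes after 6:15.
Total minutes: 6 x 60 + 15 + 3 x 60 + 45 = 600.
600 mod 720 = 600 minutes = 10:00.
Now compute the angle at 10:00:
Hour hand: 10 x 30 + 0 x 0.5 = 300 degrees
Minute hand: 0 x 6 = 0 degrees
Difference: |300 - 0| = 300 degrees
Smaller angle: 360 - 300 = 60 degrees

Final answer: 60 degrees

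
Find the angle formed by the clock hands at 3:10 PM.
Hour hand position: 3 x 30 + 10 x 0.5 = 95 degrees
Minute hand position: 10 x 6 = 60 degrees
Difference: |95 - 60| = 35 degrees
The angle between the hands is 35 degrees

Final answer: 35 degrees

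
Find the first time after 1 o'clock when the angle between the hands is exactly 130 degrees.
At t minutes past 1:00, the hour hand is at 30 x 1 + 0.5t degrees and the minute hand is at 6t degrees.
The smaller angle between them is 130 degrees when |30H - 5.5t| = 130 or |30H - 5.5t| = 230.
With H = 1, solve 30 x 1 - 5.5t = +/- target for each target:
  t = (30 x 1 - 130) / 5.5 = -18.18 (outside (0, 60))
  t = (30 x 1 + 130) / 5.5 = 29.09
  t = (30 x 1 - 230) / 5.5 = -36.36 (outside (0, 60))
  t = (30 x 1 + 230) / 5.5 = 47.27
Valid solutions in (0, 60): {29.09, 47.27} minutes.
The first occurrence is t = 29.09 minutes.
The hands form a 130-degree angle at 29.09 minutes past 1:00.

Final answer: 29.09 minutes past 1:00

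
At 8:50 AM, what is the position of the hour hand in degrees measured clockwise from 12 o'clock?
The hour hand moves 30 degrees per hour and 0.5 degrees per minute.
At 8:50: (8) x 30 + 50 x 0.5 = 240 + 25 = 265 degrees

Final answer: 265 degrees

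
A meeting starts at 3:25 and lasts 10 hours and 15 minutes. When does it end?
Starting time: 3:25
Adding 15 minutes to 25 minutes: 25 + 15 = 40 minutes
Adding 10 hours: 3 + 10 = 13 - 12 = 1
Final time: 1:40

Final answer: 1:40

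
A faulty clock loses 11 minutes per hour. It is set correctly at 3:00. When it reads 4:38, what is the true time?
For every 60 true minutes, the faulty clock advances 49 minutes, so 1 faulty-clock minute corresponds to 60/49 true minutes.
From 3:00 to 4:38 on the faulty dial is 98 minutes.
True elapsed: 98 x 60/49 = 120 minutes = 2 hours.
True time: 3:00 + 2 hours = 5:00.

Final answer: 5:00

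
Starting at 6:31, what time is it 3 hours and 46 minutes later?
Starting time: 6:31
Adding 46 minutes to 31 minutes: 31 + 46 = 77 minutes = 1 hour and 17 minutes
Adding 3 hours: 6 + 3 + 1 (carry) = 10
Final time: 10:17

Final answer: 10:17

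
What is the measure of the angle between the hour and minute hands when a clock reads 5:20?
Hour hand position: 5 x 30 + 20 x 0.5 = 160 degrees
Minute hand position: 20 x 6 = 120 degrees
Difference: |160 - 120| = 40 degrees
The angle between the hands is 40 degrees

Final answer: 40 degrees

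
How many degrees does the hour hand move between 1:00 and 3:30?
The hour hand moves 0.5 degrees per minute.
Time elapsed: 3:30 - 1:00 = 150 minutes
Angular displacement: 150 x 0.5 = 75 degrees

Final answer: 75 degrees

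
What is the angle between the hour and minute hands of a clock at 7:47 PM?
Hour hand position: 7 x 30 + 47 x 0.5 = 233.5 degrees
Minute hand position: 47 x 6 = 282 degrees
Difference: |233.5 - 282| = 48.5 degrees
The angle between the hands is 48.5 degrees

Final answer: 48.5 degrees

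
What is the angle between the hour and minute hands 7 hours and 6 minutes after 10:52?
First find the time 7 hours and 6 minutes after 10:52.
Total minutes: 10 x 60 + 52 + 7 x 60 + 6 = 1078.
1078 mod 720 = 358 minutes = 5:58.
Now compute the angle at 5:58:
Hour hand: 5 x 30 + 58 x 0.5 = 179 degrees
Minute hand: 58 x 6 = 348 degrees
Difference: |179 - 348| = 169 degrees
The angle is 169 degrees

Final answer: 169 degrees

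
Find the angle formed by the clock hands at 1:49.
Hour hand position: 1 x 30 + 49 x 0.5 = 54.5 degrees
Minute hand position: 49 x 6 = 294 degrees
Difference: |54.5 - 294| = 239.5 degrees
Since 239.5 > 180, the smaller angle is 360 - 239.5 = 120.5 degrees

Final answer: 120.5 degrees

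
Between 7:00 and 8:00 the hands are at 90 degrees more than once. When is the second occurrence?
At t minutes past 7:00, the hour hand is at 30 x 7 + 0.5t degrees and the minute hand is at 6t degrees.
The smaller angle between them is 90 degrees when |30H - 5.5t| = 90 or |30H - 5.5t| = 270.
With H = 7, solve 30 x 7 - 5.5t = +/- target for each target:
  t = (30 x 7 - 90) / 5.5 = 21.82
  t = (30 x 7 + 90) / 5.5 = 54.55
  t = (30 x 7 - 270) / 5.5 = -10.91 (outside (0, 60))
  t = (30 x 7 + 270) / 5.5 = 87.27 (outside (0, 60))
Valid solutions in (0, 60): {21.82, 54.55} minutes.
The second occurrence is t = 54.55 minutes.
The hands form a 90-degree angle at 54.55 minutes past 7:00.

Final answer: 54.55 minutes past 7:00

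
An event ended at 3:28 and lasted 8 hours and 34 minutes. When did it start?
Starting time: 3:28 = 208 total minutes past 12:00
Subtracting: 8 hours and 34 minutes = 514 minutes
208 - 514 = -306 (negative, add 12 hours = 720) = 414 minutes
= 6 hours and 54 minutes past 12:00 = 6:54

Final answer: 6:54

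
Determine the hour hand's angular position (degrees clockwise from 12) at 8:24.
The hour hand moves 30 degrees per hour and 0.5 degrees per minute.
At 8:24: (8) x 30 + 24 x 0.5 = 240 + 12 = 252 degrees

Final answer: 252 degrees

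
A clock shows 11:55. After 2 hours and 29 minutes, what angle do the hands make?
First find the time 2 hours and 29 minutes after 11:55.
Total minutes: 11 x 60 + 55 + 2 x 60 + 29 = 864.
864 mod 720 = 144 minutes = 2:24.
Now compute the angle at 2:24:
Hour hand: 2 x 30 + 24 x 0.5 = 72 degrees
Minute hand: 24 x 6 = 144 degrees
Difference: |72 - 144| = 72 degrees
The angle is 72 degrees

Final answer: 72 degrees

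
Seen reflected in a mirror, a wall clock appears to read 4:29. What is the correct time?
Reflection across the vertical (12-6) axis maps a hand at angle A degrees to (360 - A) degrees, which sends a reading of T minutes past 12:00 to (720 - T) minutes past 12:00.
Mirror reads 4:29 = 269 minutes past 12:00.
Actual time: (720 - 269) mod 720 = 451 minutes = 7:31.

Final answer: 7:31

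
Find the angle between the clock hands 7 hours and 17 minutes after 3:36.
First find the time 7 hours and 17 minutes after 3:36.
Total minutes: 3 x 60 + 36 + 7 x 60 + 17 = 653.
653 mod 720 = 653 minutes = 10:53.
Now compute the angle at 10:53:
Hour hand: 10 x 30 + 53 x 0.5 = 326.5 degrees
Minute hand: 53 x 6 = 318 degrees
Difference: |326.5 - 318| = 8.5 degrees
The angle is 8.5 degrees

Final answer: 8.5 degrees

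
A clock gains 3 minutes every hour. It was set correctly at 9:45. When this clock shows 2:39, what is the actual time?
For every 60 true minutes, the faulty clock advances 63 minutes, so 1 faulty-clock minute corresponds to 60/63 true minutes.
From 9:45 to 2:39 on the faulty dial is 294 minutes.
True elapsed: 294 x 60/63 = 280 minutes = 4 hours and 40 minutes.
True time: 9:45 + 4 hours and 40 minutes = 2:25.

Final answer: 2:25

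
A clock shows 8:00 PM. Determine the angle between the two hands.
Hour hand position: 8 x 30 + 0 x 0.5 = 240 degrees
Minute hand position: 0 x 6 = 0 degrees
Difference: |240 - 0| = 240 degrees
Since 240 > 180, the smaller angle is 360 - 240 = 120 degrees

Final answer: 120 degrees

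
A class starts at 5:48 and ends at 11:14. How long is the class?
From 5:48 to 11:14:
(11 x 60 + 14) - (5 x 60 + 48) = 674 - 348 = 326 minutes
= 5 hours and 26 minutes

Final answer: 5 hours and 26 minutes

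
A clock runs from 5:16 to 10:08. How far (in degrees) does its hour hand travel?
The hour hand moves 0.5 degrees per minute.
Time elapsed: 10:08 - 5:16 = 292 minutes
Angular displacement: 292 x 0.5 = 146 degrees

Final answer: 146 degrees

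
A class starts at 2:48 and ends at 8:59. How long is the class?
From 2:48 to 8:59:
(8 x 60 + 59) - (2 x 60 + 48) = 539 - 168 = 371 minutes
= 6 hours and 11 minutes

Final answer: 6 hours and 11 minutes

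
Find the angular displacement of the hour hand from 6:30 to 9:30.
The hour hand moves 0.5 degrees per minute.
Time elapsed: 9:30 - 6:30 = 180 minutes
Angular displacement: 180 x 0.5 = 90 degrees

Final answer: 90 degrees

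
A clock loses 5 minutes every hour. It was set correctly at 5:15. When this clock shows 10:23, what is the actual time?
For every 60 true minutes, the faulty clock advances 55 minutes, so 1 faulty-clock minute corresponds to 60/55 true minutes.
From 5:15 to 10:23 on the faulty dial is 308 minutes.
True elapsed: 308 x 60/55 = 336 minutes = 5 hours and 36 minutes.
True time: 5:15 + 5 hours and 36 minutes = 10:51.

Final answer: 10:51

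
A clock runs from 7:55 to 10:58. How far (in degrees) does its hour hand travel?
The hour hand moves 0.5 degrees per minute.
Time elapsed: 10:58 - 7:55 = 183 minutes
Angular displacement: 183 x 0.5 = 91.5 degrees

Final answer: 91.5 degrees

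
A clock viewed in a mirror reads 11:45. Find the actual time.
Reflection across the vertical (12-6) axis maps a hand at angle A degrees to (360 - A) degrees, which sends a reading of T minutes past 12:00 to (720 - T) minutes past 12:00.
Mirror reads 11:45 = 705 minutes past 12:00.
Actual time: (720 - 705) mod 720 = 15 minutes = 12:15.

Final answer: 12:15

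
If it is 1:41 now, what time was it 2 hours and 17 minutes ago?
Starting time: 1:41 = 101 total minutes past 12:00
Subtracting: 2 hours and 17 minutes = 137 minutes
101 - 137 = -36 (negative, add 12 hours = 720) = 684 minutes
= 11 hours and 24 minutes past 12:00 = 11:24

Final answer: 11:24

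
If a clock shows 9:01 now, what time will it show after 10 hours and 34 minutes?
Starting time: 9:01
Adding 34 minutes to 1 minute: 1 + 34 = 35 minutes
Adding 10 hours: 9 + 10 = 19 - 12 = 7
Final time: 7:35

Final answer: 7:35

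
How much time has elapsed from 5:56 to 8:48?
From 5:56 to 8:48:
(8 x 60 + 48) - (5 x 60 + 56) = 528 - 356 = 172 minutes
= 2 hours and 52 minutes

Final answer: 2 hours and 52 minutes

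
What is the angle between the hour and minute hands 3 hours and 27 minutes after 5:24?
First find the time 3 hours and 27 minutes after 5:24.
Total minutes: 5 x 60 + 24 + 3 x 60 + 27 = 531.
531 mod 720 = 531 minutes = 8:51.
Now compute the angle at 8:51:
Hour hand: 8 x 30 + 51 x 0.5 = 265.5 degrees
Minute hand: 51 x 6 = 306 degrees
Difference: |265.5 - 306| = 40.5 degrees
The angle is 40.5 degrees

Final answer: 40.5 degrees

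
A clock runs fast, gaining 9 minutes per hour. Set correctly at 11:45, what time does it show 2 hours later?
For every 60 true minutes, the faulty clock advances 60 + 9 = 69 minutes.
True elapsed: 2 hours = 120 minutes.
Faulty clock advances: 120 x 69/60 = 138 minutes (drift: 18 minutes ahead).
Shown time: 11:45 + 138 minutes = 2:03.

Final answer: 2:03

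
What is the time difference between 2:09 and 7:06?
From 2:09 to 7:06:
(7 x 60 + 6) - (2 x 60 + 9) = 426 - 129 = 297 minutes
= 4 hours and 57 minutes

Final answer: 4 hours and 57 minutes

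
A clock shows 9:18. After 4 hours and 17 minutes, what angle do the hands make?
First find the time 4 hours and 17 minutes after 9:18.
Total minutes: 9 x 60 + 18 + 4 x 60 + 17 = 815.
815 mod 720 = 95 minutes = 1:35.
Now compute the angle at 1:35:
Hour hand: 1 x 30 + 35 x 0.5 = 47.5 degrees
Minute hand: 35 x 6 = 210 degrees
Difference: |47.5 - 210| = 162.5 degrees
The angle is 162.5 degrees

Final answer: 162.5 degrees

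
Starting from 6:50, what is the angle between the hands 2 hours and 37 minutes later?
First find the time 2 hours and 37 minutes after 6:50.
Total minutes: 6 x 60 + 50 + 2 x 60 + 37 = 567.
567 mod 720 = 567 minutes = 9:27.
Now compute the angle at 9:27:
Hour hand: 9 x 30 + 27 x 0.5 = 283.5 degrees
Minute hand: 27 x 6 = 162 degrees
Difference: |283.5 - 162| = 121.5 degrees
The angle is 121.5 degrees

Final answer: 121.5 degrees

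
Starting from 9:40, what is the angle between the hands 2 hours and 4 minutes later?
First find the time 2 hours and 4 minutes after 9:40.
Total minutes: 9 x 60 + 40 + 2 x 60 + 4 = 704.
704 mod 720 = 704 minutes = 11:44.
Now compute the angle at 11:44:
Hour hand: 11 x 30 + 44 x 0.5 = 352 degrees
Minute hand: 44 x 6 = 264 degrees
Difference: |352 - 264| = 88 degrees
The angle is 88 degrees

Final answer: 88 degrees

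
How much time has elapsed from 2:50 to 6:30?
From 2:50 to 6:30:
(6 x 60 + 30) - (2 x 60 + 50) = 390 - 170 = 220 minutes
= 3 hours and 40 minutes

Final answer: 3 hours and 40 minutes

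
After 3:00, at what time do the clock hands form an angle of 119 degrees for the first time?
At t minutes past 3:00, the hour hand is at 30 x 3 + 0.5t degrees and the minute hand is at 6t degrees.
The smaller angle between them is 119 degrees when |30H - 5.5t| = 119 or |30H - 5.5t| = 241.
With H = 3, solve 30 x 3 - 5.5t = +/- target for each target:
  t = (30 x 3 - 119) / 5.5 = -5.27 (outside (0, 60))
  t = (30 x 3 + 119) / 5.5 = 38
  t = (30 x 3 - 241) / 5.5 = -27.45 (outside (0, 60))
  t = (30 x 3 + 241) / 5.5 = 60.18 (outside (0, 60))
Valid solutions in (0, 60): {38} minutes.
The first occurrence is t = 38 minutes.
The hands form a 119-degree angle at 38 minutes past 3:00.

Final answer: 38 minutes past 3:00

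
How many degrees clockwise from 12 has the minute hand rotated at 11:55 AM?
The minute hand moves 6 degrees per minute.
At 11:55: 55 x 6 = 330 degrees

Final answer: 330 degrees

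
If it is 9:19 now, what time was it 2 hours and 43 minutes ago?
Starting time: 9:19 = 559 total minutes past 12:00
Subtracting: 2 hours and 43 minutes = 163 minutes
559 - 163 = 396 minutes
= 6 hours and 36 minutes past 12:00 = 6:36

Final answer: 6:36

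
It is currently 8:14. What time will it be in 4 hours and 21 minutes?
Starting time: 8:14
Adding 21 minutes to 14 minutes: 14 + 21 = 35 minutes
Adding 4 hours: 8 + 4 = 12
Final time: 12:35

Final answer: 12:35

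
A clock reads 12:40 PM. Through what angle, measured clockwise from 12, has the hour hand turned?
The hour hand moves 30 degrees per hour and 0.5 degrees per minute.
At 12:40: (0) x 30 + 40 x 0.5 = 0 + 20 = 20 degrees

Final answer: 20 degrees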